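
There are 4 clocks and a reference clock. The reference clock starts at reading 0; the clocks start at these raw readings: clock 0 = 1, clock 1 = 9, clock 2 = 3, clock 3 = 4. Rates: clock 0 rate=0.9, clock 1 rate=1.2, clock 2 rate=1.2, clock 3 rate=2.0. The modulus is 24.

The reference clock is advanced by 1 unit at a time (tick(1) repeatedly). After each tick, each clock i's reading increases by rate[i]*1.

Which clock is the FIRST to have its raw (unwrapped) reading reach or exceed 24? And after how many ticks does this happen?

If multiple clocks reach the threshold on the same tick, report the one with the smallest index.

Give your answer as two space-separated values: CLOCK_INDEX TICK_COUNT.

clock 0: start=1, rate=0.9, needs 24-1 = 23; ticks = ceil(23/0.9) = ceil(25.5556) = 26; reading at tick 26 = 1 + 0.9*26 = 24.4000
clock 1: start=9, rate=1.2, needs 24-9 = 15; ticks = ceil(15/1.2) = ceil(12.5000) = 13; reading at tick 13 = 9 + 1.2*13 = 24.6000
clock 2: start=3, rate=1.2, needs 24-3 = 21; ticks = ceil(21/1.2) = ceil(17.5000) = 18; reading at tick 18 = 3 + 1.2*18 = 24.6000
clock 3: start=4, rate=2.0, needs 24-4 = 20; ticks = ceil(20/2.0) = ceil(10.0000) = 10; reading at tick 10 = 4 + 2.0*10 = 24.0000
Minimum tick count = 10; winners = [3]; smallest index = 3

Answer: 3 10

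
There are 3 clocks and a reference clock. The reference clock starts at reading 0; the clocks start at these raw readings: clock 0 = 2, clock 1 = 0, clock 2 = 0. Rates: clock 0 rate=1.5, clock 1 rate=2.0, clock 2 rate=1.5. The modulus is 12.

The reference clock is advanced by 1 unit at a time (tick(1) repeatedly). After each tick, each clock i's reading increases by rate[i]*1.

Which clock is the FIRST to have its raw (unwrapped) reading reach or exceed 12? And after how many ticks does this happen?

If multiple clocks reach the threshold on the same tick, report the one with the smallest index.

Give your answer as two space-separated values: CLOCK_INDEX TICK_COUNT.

clock 0: start=2, rate=1.5, needs 12-2 = 10; ticks = ceil(10/1.5) = ceil(6.6667) = 7; reading at tick 7 = 2 + 1.5*7 = 12.5000
clock 1: start=0, rate=2.0, needs 12-0 = 12; ticks = ceil(12/2.0) = ceil(6.0000) = 6; reading at tick 6 = 0 + 2.0*6 = 12.0000
clock 2: start=0, rate=1.5, needs 12-0 = 12; ticks = ceil(12/1.5) = ceil(8.0000) = 8; reading at tick 8 = 0 + 1.5*8 = 12.0000
Minimum tick count = 6; winners = [1]; smallest index = 1

Answer: 1 6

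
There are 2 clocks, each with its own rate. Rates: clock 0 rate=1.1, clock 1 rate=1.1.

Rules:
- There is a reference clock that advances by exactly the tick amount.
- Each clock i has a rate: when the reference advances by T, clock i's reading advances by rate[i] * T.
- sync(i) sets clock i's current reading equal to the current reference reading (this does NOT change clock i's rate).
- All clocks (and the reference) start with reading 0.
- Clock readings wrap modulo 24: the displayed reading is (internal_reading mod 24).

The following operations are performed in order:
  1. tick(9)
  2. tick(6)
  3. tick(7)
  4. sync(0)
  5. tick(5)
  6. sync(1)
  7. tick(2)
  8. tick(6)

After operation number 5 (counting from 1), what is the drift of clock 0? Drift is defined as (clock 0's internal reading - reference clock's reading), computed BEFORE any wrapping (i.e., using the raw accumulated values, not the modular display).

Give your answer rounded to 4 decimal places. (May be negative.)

After op 1 tick(9): ref=9.0000 raw=[9.9000 9.9000]
After op 2 tick(6): ref=15.0000 raw=[16.5000 16.5000]
After op 3 tick(7): ref=22.0000 raw=[24.2000 24.2000]
After op 4 sync(0): ref=22.0000 raw=[22.0000 24.2000]
After op 5 tick(5): ref=27.0000 raw=[27.5000 29.7000]
Drift of clock 0 after op 5: 27.5000 - 27.0000 = 0.5000

Answer: 0.5000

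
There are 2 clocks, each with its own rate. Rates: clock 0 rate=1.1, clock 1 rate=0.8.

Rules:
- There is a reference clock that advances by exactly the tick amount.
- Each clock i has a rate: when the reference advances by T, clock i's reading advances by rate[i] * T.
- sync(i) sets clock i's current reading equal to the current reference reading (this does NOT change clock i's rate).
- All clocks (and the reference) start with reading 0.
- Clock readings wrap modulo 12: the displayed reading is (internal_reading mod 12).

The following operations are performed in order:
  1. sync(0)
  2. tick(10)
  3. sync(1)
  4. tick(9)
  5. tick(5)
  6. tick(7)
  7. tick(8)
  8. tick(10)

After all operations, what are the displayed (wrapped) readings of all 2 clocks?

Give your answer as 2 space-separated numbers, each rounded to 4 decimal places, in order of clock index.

Answer: 5.9000 5.2000

Derivation:
After op 1 sync(0): ref=0.0000 raw=[0.0000 0.0000]
After op 2 tick(10): ref=10.0000 raw=[11.0000 8.0000]
After op 3 sync(1): ref=10.0000 raw=[11.0000 10.0000]
After op 4 tick(9): ref=19.0000 raw=[20.9000 17.2000]
After op 5 tick(5): ref=24.0000 raw=[26.4000 21.2000]
After op 6 tick(7): ref=31.0000 raw=[34.1000 26.8000]
After op 7 tick(8): ref=39.0000 raw=[42.9000 33.2000]
After op 8 tick(10): ref=49.0000 raw=[53.9000 41.2000]
Wrap final raw readings (mod 12): 53.9000 mod 12 = 5.9000; 41.2000 mod 12 = 5.2000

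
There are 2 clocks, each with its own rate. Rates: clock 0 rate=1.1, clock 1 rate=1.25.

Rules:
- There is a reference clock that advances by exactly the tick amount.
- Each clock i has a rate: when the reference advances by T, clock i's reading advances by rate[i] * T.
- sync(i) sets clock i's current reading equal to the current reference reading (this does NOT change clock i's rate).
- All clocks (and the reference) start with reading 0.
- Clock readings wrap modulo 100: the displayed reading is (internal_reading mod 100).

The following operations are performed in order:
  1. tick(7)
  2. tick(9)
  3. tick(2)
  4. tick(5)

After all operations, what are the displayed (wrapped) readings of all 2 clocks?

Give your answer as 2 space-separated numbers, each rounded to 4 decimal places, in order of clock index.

After op 1 tick(7): ref=7.0000 raw=[7.7000 8.7500]
After op 2 tick(9): ref=16.0000 raw=[17.6000 20.0000]
After op 3 tick(2): ref=18.0000 raw=[19.8000 22.5000]
After op 4 tick(5): ref=23.0000 raw=[25.3000 28.7500]
Wrap final raw readings (mod 100): 25.3000 mod 100 = 25.3000; 28.7500 mod 100 = 28.7500

Answer: 25.3000 28.7500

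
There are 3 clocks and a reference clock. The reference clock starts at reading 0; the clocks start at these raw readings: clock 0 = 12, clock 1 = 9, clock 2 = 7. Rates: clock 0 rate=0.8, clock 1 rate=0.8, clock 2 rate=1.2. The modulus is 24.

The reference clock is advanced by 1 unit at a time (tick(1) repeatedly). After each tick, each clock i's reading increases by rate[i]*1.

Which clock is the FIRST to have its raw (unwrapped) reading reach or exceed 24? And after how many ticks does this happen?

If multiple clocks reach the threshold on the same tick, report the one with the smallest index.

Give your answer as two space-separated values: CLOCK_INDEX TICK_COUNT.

Answer: 0 15

Derivation:
clock 0: start=12, rate=0.8, needs 24-12 = 12; ticks = ceil(12/0.8) = ceil(15.0000) = 15; reading at tick 15 = 12 + 0.8*15 = 24.0000
clock 1: start=9, rate=0.8, needs 24-9 = 15; ticks = ceil(15/0.8) = ceil(18.7500) = 19; reading at tick 19 = 9 + 0.8*19 = 24.2000
clock 2: start=7, rate=1.2, needs 24-7 = 17; ticks = ceil(17/1.2) = ceil(14.1667) = 15; reading at tick 15 = 7 + 1.2*15 = 25.0000
Minimum tick count = 15; winners = [0, 2]; smallest index = 0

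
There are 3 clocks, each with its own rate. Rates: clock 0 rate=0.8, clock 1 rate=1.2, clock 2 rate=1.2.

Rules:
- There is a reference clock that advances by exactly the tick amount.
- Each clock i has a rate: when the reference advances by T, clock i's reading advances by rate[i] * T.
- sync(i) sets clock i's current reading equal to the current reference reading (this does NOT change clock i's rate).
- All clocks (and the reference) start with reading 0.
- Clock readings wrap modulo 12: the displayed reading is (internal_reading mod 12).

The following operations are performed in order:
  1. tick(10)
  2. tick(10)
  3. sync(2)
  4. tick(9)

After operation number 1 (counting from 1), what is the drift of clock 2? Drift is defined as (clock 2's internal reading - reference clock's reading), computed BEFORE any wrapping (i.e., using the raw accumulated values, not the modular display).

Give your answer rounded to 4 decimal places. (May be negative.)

After op 1 tick(10): ref=10.0000 raw=[8.0000 12.0000 12.0000]
Drift of clock 2 after op 1: 12.0000 - 10.0000 = 2.0000

Answer: 2.0000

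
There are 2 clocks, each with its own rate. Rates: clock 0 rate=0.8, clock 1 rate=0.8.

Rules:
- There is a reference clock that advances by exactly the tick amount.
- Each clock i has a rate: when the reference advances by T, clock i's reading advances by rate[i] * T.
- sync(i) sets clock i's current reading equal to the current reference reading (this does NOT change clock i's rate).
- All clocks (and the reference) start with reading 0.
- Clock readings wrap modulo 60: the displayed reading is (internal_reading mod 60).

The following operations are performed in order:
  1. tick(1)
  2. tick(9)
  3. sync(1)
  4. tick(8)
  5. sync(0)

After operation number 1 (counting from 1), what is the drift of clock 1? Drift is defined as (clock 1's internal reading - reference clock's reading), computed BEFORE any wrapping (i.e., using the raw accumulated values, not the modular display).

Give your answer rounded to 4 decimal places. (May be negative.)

Answer: -0.2000

Derivation:
After op 1 tick(1): ref=1.0000 raw=[0.8000 0.8000]
Drift of clock 1 after op 1: 0.8000 - 1.0000 = -0.2000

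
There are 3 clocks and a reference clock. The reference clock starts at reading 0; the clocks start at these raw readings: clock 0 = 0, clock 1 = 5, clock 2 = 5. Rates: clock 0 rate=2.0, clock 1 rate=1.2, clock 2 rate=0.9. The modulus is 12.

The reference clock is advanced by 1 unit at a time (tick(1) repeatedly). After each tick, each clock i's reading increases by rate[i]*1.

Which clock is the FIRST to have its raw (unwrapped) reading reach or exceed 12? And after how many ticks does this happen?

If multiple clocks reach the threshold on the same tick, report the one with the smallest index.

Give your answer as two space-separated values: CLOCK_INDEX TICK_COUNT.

Answer: 0 6

Derivation:
clock 0: start=0, rate=2.0, needs 12-0 = 12; ticks = ceil(12/2.0) = ceil(6.0000) = 6; reading at tick 6 = 0 + 2.0*6 = 12.0000
clock 1: start=5, rate=1.2, needs 12-5 = 7; ticks = ceil(7/1.2) = ceil(5.8333) = 6; reading at tick 6 = 5 + 1.2*6 = 12.2000
clock 2: start=5, rate=0.9, needs 12-5 = 7; ticks = ceil(7/0.9) = ceil(7.7778) = 8; reading at tick 8 = 5 + 0.9*8 = 12.2000
Minimum tick count = 6; winners = [0, 1]; smallest index = 0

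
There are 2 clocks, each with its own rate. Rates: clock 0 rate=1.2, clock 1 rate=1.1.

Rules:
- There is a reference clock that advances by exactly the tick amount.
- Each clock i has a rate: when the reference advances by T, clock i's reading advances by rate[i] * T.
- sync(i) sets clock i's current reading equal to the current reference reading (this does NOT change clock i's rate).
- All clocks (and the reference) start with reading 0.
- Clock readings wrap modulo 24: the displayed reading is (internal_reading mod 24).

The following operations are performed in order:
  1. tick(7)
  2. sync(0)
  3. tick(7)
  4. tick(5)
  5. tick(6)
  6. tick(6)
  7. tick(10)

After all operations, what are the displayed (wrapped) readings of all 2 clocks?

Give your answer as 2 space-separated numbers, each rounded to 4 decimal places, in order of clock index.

Answer: 23.8000 21.1000

Derivation:
After op 1 tick(7): ref=7.0000 raw=[8.4000 7.7000]
After op 2 sync(0): ref=7.0000 raw=[7.0000 7.7000]
After op 3 tick(7): ref=14.0000 raw=[15.4000 15.4000]
After op 4 tick(5): ref=19.0000 raw=[21.4000 20.9000]
After op 5 tick(6): ref=25.0000 raw=[28.6000 27.5000]
After op 6 tick(6): ref=31.0000 raw=[35.8000 34.1000]
After op 7 tick(10): ref=41.0000 raw=[47.8000 45.1000]
Wrap final raw readings (mod 24): 47.8000 mod 24 = 23.8000; 45.1000 mod 24 = 21.1000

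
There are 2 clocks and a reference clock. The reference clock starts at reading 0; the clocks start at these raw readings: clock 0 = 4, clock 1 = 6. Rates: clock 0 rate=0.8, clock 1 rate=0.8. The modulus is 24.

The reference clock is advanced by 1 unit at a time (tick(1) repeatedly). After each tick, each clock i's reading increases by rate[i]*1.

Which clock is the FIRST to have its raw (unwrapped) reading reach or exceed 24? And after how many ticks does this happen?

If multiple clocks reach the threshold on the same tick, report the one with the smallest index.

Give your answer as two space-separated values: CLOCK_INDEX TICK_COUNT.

clock 0: start=4, rate=0.8, needs 24-4 = 20; ticks = ceil(20/0.8) = ceil(25.0000) = 25; reading at tick 25 = 4 + 0.8*25 = 24.0000
clock 1: start=6, rate=0.8, needs 24-6 = 18; ticks = ceil(18/0.8) = ceil(22.5000) = 23; reading at tick 23 = 6 + 0.8*23 = 24.4000
Minimum tick count = 23; winners = [1]; smallest index = 1

Answer: 1 23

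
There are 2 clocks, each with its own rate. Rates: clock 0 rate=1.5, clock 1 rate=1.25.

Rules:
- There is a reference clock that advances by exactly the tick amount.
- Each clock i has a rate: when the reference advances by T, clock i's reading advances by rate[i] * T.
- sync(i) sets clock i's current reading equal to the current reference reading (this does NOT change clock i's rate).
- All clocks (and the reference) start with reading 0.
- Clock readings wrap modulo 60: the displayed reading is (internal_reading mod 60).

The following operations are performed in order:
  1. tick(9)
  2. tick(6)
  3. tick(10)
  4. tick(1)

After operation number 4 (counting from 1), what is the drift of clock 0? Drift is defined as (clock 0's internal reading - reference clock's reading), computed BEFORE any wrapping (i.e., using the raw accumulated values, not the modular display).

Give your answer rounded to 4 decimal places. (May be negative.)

After op 1 tick(9): ref=9.0000 raw=[13.5000 11.2500]
After op 2 tick(6): ref=15.0000 raw=[22.5000 18.7500]
After op 3 tick(10): ref=25.0000 raw=[37.5000 31.2500]
After op 4 tick(1): ref=26.0000 raw=[39.0000 32.5000]
Drift of clock 0 after op 4: 39.0000 - 26.0000 = 13.0000

Answer: 13.0000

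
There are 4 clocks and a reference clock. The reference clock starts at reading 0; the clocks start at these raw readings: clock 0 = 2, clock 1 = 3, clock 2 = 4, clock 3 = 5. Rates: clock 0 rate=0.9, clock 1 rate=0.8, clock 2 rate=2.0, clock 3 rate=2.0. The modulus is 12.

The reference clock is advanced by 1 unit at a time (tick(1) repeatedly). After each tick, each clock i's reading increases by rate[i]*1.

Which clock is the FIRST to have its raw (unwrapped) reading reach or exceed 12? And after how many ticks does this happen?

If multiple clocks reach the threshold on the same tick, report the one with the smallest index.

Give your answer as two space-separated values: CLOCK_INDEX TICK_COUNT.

Answer: 2 4

Derivation:
clock 0: start=2, rate=0.9, needs 12-2 = 10; ticks = ceil(10/0.9) = ceil(11.1111) = 12; reading at tick 12 = 2 + 0.9*12 = 12.8000
clock 1: start=3, rate=0.8, needs 12-3 = 9; ticks = ceil(9/0.8) = ceil(11.2500) = 12; reading at tick 12 = 3 + 0.8*12 = 12.6000
clock 2: start=4, rate=2.0, needs 12-4 = 8; ticks = ceil(8/2.0) = ceil(4.0000) = 4; reading at tick 4 = 4 + 2.0*4 = 12.0000
clock 3: start=5, rate=2.0, needs 12-5 = 7; ticks = ceil(7/2.0) = ceil(3.5000) = 4; reading at tick 4 = 5 + 2.0*4 = 13.0000
Minimum tick count = 4; winners = [2, 3]; smallest index = 2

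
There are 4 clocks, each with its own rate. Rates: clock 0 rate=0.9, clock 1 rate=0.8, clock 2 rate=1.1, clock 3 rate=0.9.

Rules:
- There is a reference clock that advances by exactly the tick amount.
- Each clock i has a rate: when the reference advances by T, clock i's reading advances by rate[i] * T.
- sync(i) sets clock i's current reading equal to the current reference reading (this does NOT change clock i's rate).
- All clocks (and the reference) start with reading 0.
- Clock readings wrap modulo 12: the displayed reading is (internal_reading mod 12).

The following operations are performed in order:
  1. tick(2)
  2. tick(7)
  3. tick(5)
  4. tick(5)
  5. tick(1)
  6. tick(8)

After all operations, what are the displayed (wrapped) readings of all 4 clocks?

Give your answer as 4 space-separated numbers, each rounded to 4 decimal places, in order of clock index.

After op 1 tick(2): ref=2.0000 raw=[1.8000 1.6000 2.2000 1.8000]
After op 2 tick(7): ref=9.0000 raw=[8.1000 7.2000 9.9000 8.1000]
After op 3 tick(5): ref=14.0000 raw=[12.6000 11.2000 15.4000 12.6000]
After op 4 tick(5): ref=19.0000 raw=[17.1000 15.2000 20.9000 17.1000]
After op 5 tick(1): ref=20.0000 raw=[18.0000 16.0000 22.0000 18.0000]
After op 6 tick(8): ref=28.0000 raw=[25.2000 22.4000 30.8000 25.2000]
Wrap final raw readings (mod 12): 25.2000 mod 12 = 1.2000; 22.4000 mod 12 = 10.4000; 30.8000 mod 12 = 6.8000; 25.2000 mod 12 = 1.2000

Answer: 1.2000 10.4000 6.8000 1.2000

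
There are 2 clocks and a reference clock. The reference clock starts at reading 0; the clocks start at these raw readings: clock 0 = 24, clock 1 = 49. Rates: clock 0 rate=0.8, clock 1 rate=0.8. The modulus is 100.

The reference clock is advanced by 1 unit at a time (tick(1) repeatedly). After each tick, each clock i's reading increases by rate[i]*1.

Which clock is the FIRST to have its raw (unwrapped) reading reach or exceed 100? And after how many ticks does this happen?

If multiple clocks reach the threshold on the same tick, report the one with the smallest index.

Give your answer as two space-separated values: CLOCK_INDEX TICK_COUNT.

Answer: 1 64

Derivation:
clock 0: start=24, rate=0.8, needs 100-24 = 76; ticks = ceil(76/0.8) = ceil(95.0000) = 95; reading at tick 95 = 24 + 0.8*95 = 100.0000
clock 1: start=49, rate=0.8, needs 100-49 = 51; ticks = ceil(51/0.8) = ceil(63.7500) = 64; reading at tick 64 = 49 + 0.8*64 = 100.2000
Minimum tick count = 64; winners = [1]; smallest index = 1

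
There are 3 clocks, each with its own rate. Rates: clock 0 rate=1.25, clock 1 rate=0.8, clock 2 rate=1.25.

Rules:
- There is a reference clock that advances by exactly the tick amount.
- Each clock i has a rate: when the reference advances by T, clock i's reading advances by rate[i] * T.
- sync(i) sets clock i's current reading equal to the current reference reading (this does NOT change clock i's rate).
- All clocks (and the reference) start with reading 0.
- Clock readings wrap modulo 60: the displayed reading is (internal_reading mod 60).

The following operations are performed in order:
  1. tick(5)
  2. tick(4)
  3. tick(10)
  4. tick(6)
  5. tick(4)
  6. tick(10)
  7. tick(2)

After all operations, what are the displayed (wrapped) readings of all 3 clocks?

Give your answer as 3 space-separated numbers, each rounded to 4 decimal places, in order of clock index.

Answer: 51.2500 32.8000 51.2500

Derivation:
After op 1 tick(5): ref=5.0000 raw=[6.2500 4.0000 6.2500]
After op 2 tick(4): ref=9.0000 raw=[11.2500 7.2000 11.2500]
After op 3 tick(10): ref=19.0000 raw=[23.7500 15.2000 23.7500]
After op 4 tick(6): ref=25.0000 raw=[31.2500 20.0000 31.2500]
After op 5 tick(4): ref=29.0000 raw=[36.2500 23.2000 36.2500]
After op 6 tick(10): ref=39.0000 raw=[48.7500 31.2000 48.7500]
After op 7 tick(2): ref=41.0000 raw=[51.2500 32.8000 51.2500]
Wrap final raw readings (mod 60): 51.2500 mod 60 = 51.2500; 32.8000 mod 60 = 32.8000; 51.2500 mod 60 = 51.2500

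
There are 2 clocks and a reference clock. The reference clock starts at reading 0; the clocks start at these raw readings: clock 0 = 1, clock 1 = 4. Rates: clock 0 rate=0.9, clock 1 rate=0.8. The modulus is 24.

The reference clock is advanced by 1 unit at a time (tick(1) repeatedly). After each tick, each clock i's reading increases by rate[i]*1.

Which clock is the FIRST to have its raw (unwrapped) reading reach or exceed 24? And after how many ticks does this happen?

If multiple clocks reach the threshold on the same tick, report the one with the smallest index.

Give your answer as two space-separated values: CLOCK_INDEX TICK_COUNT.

clock 0: start=1, rate=0.9, needs 24-1 = 23; ticks = ceil(23/0.9) = ceil(25.5556) = 26; reading at tick 26 = 1 + 0.9*26 = 24.4000
clock 1: start=4, rate=0.8, needs 24-4 = 20; ticks = ceil(20/0.8) = ceil(25.0000) = 25; reading at tick 25 = 4 + 0.8*25 = 24.0000
Minimum tick count = 25; winners = [1]; smallest index = 1

Answer: 1 25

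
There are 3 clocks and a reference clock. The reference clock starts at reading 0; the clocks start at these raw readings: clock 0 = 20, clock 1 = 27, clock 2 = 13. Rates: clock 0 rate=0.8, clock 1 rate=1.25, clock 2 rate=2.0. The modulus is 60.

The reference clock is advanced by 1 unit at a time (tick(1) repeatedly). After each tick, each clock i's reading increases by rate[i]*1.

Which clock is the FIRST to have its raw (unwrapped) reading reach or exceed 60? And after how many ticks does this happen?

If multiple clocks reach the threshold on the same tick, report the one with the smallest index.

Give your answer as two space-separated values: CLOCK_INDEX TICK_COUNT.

clock 0: start=20, rate=0.8, needs 60-20 = 40; ticks = ceil(40/0.8) = ceil(50.0000) = 50; reading at tick 50 = 20 + 0.8*50 = 60.0000
clock 1: start=27, rate=1.25, needs 60-27 = 33; ticks = ceil(33/1.25) = ceil(26.4000) = 27; reading at tick 27 = 27 + 1.25*27 = 60.7500
clock 2: start=13, rate=2.0, needs 60-13 = 47; ticks = ceil(47/2.0) = ceil(23.5000) = 24; reading at tick 24 = 13 + 2.0*24 = 61.0000
Minimum tick count = 24; winners = [2]; smallest index = 2

Answer: 2 24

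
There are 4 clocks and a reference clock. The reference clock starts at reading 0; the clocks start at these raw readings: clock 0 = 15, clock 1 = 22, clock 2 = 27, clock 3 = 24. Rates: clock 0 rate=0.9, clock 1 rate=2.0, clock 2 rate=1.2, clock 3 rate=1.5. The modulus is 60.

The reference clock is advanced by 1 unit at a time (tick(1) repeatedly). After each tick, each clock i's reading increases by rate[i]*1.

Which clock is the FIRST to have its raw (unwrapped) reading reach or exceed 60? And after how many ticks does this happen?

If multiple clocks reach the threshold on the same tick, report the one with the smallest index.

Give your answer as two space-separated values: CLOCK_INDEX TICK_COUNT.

clock 0: start=15, rate=0.9, needs 60-15 = 45; ticks = ceil(45/0.9) = ceil(50.0000) = 50; reading at tick 50 = 15 + 0.9*50 = 60.0000
clock 1: start=22, rate=2.0, needs 60-22 = 38; ticks = ceil(38/2.0) = ceil(19.0000) = 19; reading at tick 19 = 22 + 2.0*19 = 60.0000
clock 2: start=27, rate=1.2, needs 60-27 = 33; ticks = ceil(33/1.2) = ceil(27.5000) = 28; reading at tick 28 = 27 + 1.2*28 = 60.6000
clock 3: start=24, rate=1.5, needs 60-24 = 36; ticks = ceil(36/1.5) = ceil(24.0000) = 24; reading at tick 24 = 24 + 1.5*24 = 60.0000
Minimum tick count = 19; winners = [1]; smallest index = 1

Answer: 1 19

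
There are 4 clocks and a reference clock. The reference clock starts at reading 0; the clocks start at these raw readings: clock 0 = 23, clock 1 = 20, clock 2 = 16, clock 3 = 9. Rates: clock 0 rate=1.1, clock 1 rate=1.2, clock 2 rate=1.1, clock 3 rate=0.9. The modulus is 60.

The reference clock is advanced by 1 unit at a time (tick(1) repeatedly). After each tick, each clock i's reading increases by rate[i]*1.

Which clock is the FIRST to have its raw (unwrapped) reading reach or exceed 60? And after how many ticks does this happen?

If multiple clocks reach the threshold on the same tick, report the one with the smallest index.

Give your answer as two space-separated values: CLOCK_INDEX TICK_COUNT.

clock 0: start=23, rate=1.1, needs 60-23 = 37; ticks = ceil(37/1.1) = ceil(33.6364) = 34; reading at tick 34 = 23 + 1.1*34 = 60.4000
clock 1: start=20, rate=1.2, needs 60-20 = 40; ticks = ceil(40/1.2) = ceil(33.3333) = 34; reading at tick 34 = 20 + 1.2*34 = 60.8000
clock 2: start=16, rate=1.1, needs 60-16 = 44; ticks = ceil(44/1.1) = ceil(40.0000) = 40; reading at tick 40 = 16 + 1.1*40 = 60.0000
clock 3: start=9, rate=0.9, needs 60-9 = 51; ticks = ceil(51/0.9) = ceil(56.6667) = 57; reading at tick 57 = 9 + 0.9*57 = 60.3000
Minimum tick count = 34; winners = [0, 1]; smallest index = 0

Answer: 0 34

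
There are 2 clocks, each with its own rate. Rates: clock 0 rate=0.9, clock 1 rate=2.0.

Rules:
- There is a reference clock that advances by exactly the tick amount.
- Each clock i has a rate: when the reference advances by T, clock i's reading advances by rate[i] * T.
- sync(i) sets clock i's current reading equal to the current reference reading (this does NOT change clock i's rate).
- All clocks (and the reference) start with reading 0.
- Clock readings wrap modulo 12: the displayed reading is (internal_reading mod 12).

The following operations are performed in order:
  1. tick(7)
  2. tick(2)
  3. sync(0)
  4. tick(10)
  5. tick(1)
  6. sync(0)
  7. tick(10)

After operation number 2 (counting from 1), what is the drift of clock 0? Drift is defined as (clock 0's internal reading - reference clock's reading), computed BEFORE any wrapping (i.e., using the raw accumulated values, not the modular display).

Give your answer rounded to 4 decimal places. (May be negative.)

After op 1 tick(7): ref=7.0000 raw=[6.3000 14.0000]
After op 2 tick(2): ref=9.0000 raw=[8.1000 18.0000]
Drift of clock 0 after op 2: 8.1000 - 9.0000 = -0.9000

Answer: -0.9000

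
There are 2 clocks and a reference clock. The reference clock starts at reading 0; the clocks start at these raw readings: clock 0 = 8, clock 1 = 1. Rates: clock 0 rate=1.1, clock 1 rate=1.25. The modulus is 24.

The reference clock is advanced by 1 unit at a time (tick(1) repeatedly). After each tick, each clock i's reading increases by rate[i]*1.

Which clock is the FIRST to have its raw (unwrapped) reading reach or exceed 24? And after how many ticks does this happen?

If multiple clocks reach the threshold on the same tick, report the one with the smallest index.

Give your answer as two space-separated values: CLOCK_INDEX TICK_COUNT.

Answer: 0 15

Derivation:
clock 0: start=8, rate=1.1, needs 24-8 = 16; ticks = ceil(16/1.1) = ceil(14.5455) = 15; reading at tick 15 = 8 + 1.1*15 = 24.5000
clock 1: start=1, rate=1.25, needs 24-1 = 23; ticks = ceil(23/1.25) = ceil(18.4000) = 19; reading at tick 19 = 1 + 1.25*19 = 24.7500
Minimum tick count = 15; winners = [0]; smallest index = 0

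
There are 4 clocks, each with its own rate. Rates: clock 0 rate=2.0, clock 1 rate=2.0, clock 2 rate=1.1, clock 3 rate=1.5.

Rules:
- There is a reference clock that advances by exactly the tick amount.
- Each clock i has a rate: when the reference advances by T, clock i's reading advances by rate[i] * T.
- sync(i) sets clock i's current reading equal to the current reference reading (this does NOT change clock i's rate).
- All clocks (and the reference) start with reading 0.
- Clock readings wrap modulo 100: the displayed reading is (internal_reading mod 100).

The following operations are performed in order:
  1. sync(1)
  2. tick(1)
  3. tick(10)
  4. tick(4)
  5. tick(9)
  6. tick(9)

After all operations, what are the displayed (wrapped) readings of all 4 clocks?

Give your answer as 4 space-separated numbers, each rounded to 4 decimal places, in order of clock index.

After op 1 sync(1): ref=0.0000 raw=[0.0000 0.0000 0.0000 0.0000]
After op 2 tick(1): ref=1.0000 raw=[2.0000 2.0000 1.1000 1.5000]
After op 3 tick(10): ref=11.0000 raw=[22.0000 22.0000 12.1000 16.5000]
After op 4 tick(4): ref=15.0000 raw=[30.0000 30.0000 16.5000 22.5000]
After op 5 tick(9): ref=24.0000 raw=[48.0000 48.0000 26.4000 36.0000]
After op 6 tick(9): ref=33.0000 raw=[66.0000 66.0000 36.3000 49.5000]
Wrap final raw readings (mod 100): 66.0000 mod 100 = 66.0000; 66.0000 mod 100 = 66.0000; 36.3000 mod 100 = 36.3000; 49.5000 mod 100 = 49.5000

Answer: 66.0000 66.0000 36.3000 49.5000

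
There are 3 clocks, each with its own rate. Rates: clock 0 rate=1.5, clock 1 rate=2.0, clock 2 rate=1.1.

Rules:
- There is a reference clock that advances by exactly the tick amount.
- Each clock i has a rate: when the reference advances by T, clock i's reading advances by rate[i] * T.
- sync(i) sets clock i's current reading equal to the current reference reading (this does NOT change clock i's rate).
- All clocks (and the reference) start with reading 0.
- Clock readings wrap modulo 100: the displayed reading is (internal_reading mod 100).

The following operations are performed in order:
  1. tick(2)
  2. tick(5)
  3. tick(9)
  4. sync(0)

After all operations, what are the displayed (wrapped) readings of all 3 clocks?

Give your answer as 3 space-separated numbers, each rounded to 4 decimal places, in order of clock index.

Answer: 16.0000 32.0000 17.6000

Derivation:
After op 1 tick(2): ref=2.0000 raw=[3.0000 4.0000 2.2000]
After op 2 tick(5): ref=7.0000 raw=[10.5000 14.0000 7.7000]
After op 3 tick(9): ref=16.0000 raw=[24.0000 32.0000 17.6000]
After op 4 sync(0): ref=16.0000 raw=[16.0000 32.0000 17.6000]
Wrap final raw readings (mod 100): 16.0000 mod 100 = 16.0000; 32.0000 mod 100 = 32.0000; 17.6000 mod 100 = 17.6000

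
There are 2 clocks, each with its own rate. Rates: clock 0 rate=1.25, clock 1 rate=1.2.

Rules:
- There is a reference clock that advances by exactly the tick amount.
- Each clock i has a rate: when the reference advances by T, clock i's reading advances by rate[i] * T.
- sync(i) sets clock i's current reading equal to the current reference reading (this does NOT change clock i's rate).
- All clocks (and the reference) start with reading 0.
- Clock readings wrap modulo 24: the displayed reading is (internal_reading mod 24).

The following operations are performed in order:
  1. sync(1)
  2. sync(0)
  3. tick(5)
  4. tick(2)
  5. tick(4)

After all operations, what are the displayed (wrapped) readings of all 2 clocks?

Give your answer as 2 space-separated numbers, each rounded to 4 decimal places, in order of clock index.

After op 1 sync(1): ref=0.0000 raw=[0.0000 0.0000]
After op 2 sync(0): ref=0.0000 raw=[0.0000 0.0000]
After op 3 tick(5): ref=5.0000 raw=[6.2500 6.0000]
After op 4 tick(2): ref=7.0000 raw=[8.7500 8.4000]
After op 5 tick(4): ref=11.0000 raw=[13.7500 13.2000]
Wrap final raw readings (mod 24): 13.7500 mod 24 = 13.7500; 13.2000 mod 24 = 13.2000

Answer: 13.7500 13.2000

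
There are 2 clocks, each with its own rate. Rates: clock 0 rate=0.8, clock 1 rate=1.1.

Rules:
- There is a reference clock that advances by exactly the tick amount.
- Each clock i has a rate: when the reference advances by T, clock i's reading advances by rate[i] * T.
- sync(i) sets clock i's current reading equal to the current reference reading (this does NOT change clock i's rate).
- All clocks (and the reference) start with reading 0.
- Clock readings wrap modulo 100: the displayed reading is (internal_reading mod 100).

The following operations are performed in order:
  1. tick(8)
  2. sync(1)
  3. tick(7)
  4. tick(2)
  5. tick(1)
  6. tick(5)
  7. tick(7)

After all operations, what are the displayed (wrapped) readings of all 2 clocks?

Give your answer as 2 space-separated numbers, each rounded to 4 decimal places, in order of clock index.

After op 1 tick(8): ref=8.0000 raw=[6.4000 8.8000]
After op 2 sync(1): ref=8.0000 raw=[6.4000 8.0000]
After op 3 tick(7): ref=15.0000 raw=[12.0000 15.7000]
After op 4 tick(2): ref=17.0000 raw=[13.6000 17.9000]
After op 5 tick(1): ref=18.0000 raw=[14.4000 19.0000]
After op 6 tick(5): ref=23.0000 raw=[18.4000 24.5000]
After op 7 tick(7): ref=30.0000 raw=[24.0000 32.2000]
Wrap final raw readings (mod 100): 24.0000 mod 100 = 24.0000; 32.2000 mod 100 = 32.2000

Answer: 24.0000 32.2000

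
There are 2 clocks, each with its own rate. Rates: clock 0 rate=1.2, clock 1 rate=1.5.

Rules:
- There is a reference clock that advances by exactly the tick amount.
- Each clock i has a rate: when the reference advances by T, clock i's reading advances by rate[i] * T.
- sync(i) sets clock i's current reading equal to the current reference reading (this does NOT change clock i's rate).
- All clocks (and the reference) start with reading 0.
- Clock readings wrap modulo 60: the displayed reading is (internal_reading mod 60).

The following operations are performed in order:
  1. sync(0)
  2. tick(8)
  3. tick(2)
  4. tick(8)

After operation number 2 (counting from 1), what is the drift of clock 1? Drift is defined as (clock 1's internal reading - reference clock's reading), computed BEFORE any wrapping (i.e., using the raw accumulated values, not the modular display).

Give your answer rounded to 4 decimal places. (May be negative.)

Answer: 4.0000

Derivation:
After op 1 sync(0): ref=0.0000 raw=[0.0000 0.0000]
After op 2 tick(8): ref=8.0000 raw=[9.6000 12.0000]
Drift of clock 1 after op 2: 12.0000 - 8.0000 = 4.0000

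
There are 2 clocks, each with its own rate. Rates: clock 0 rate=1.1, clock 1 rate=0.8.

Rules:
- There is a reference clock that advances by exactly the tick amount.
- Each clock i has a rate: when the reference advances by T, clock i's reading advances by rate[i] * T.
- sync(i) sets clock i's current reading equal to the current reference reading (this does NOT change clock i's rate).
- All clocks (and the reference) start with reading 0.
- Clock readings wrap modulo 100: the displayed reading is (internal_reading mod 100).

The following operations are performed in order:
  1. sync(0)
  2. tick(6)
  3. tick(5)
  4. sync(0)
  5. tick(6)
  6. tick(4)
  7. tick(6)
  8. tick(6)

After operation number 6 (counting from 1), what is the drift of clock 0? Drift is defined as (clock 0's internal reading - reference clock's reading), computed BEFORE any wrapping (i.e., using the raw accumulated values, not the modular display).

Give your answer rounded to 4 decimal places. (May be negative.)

Answer: 1.0000

Derivation:
After op 1 sync(0): ref=0.0000 raw=[0.0000 0.0000]
After op 2 tick(6): ref=6.0000 raw=[6.6000 4.8000]
After op 3 tick(5): ref=11.0000 raw=[12.1000 8.8000]
After op 4 sync(0): ref=11.0000 raw=[11.0000 8.8000]
After op 5 tick(6): ref=17.0000 raw=[17.6000 13.6000]
After op 6 tick(4): ref=21.0000 raw=[22.0000 16.8000]
Drift of clock 0 after op 6: 22.0000 - 21.0000 = 1.0000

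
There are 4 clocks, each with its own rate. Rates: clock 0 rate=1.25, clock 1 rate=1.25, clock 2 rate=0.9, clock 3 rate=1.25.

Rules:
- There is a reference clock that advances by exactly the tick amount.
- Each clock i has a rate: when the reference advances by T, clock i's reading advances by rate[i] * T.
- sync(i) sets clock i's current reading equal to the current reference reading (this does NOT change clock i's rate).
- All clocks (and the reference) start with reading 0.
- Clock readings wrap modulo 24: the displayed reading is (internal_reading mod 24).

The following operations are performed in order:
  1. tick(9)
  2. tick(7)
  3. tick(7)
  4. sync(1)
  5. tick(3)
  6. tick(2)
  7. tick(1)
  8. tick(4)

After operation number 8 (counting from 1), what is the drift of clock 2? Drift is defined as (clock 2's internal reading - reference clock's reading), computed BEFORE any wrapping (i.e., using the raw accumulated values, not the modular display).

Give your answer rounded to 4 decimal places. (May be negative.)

After op 1 tick(9): ref=9.0000 raw=[11.2500 11.2500 8.1000 11.2500]
After op 2 tick(7): ref=16.0000 raw=[20.0000 20.0000 14.4000 20.0000]
After op 3 tick(7): ref=23.0000 raw=[28.7500 28.7500 20.7000 28.7500]
After op 4 sync(1): ref=23.0000 raw=[28.7500 23.0000 20.7000 28.7500]
After op 5 tick(3): ref=26.0000 raw=[32.5000 26.7500 23.4000 32.5000]
After op 6 tick(2): ref=28.0000 raw=[35.0000 29.2500 25.2000 35.0000]
After op 7 tick(1): ref=29.0000 raw=[36.2500 30.5000 26.1000 36.2500]
After op 8 tick(4): ref=33.0000 raw=[41.2500 35.5000 29.7000 41.2500]
Drift of clock 2 after op 8: 29.7000 - 33.0000 = -3.3000

Answer: -3.3000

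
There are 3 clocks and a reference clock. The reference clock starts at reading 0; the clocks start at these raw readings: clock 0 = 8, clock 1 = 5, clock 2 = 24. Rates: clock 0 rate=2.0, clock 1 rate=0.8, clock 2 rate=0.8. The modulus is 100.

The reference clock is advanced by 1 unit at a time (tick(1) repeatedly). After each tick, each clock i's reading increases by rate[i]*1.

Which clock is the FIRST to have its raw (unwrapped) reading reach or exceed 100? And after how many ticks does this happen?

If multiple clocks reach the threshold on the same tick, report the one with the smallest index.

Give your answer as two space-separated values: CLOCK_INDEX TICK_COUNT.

clock 0: start=8, rate=2.0, needs 100-8 = 92; ticks = ceil(92/2.0) = ceil(46.0000) = 46; reading at tick 46 = 8 + 2.0*46 = 100.0000
clock 1: start=5, rate=0.8, needs 100-5 = 95; ticks = ceil(95/0.8) = ceil(118.7500) = 119; reading at tick 119 = 5 + 0.8*119 = 100.2000
clock 2: start=24, rate=0.8, needs 100-24 = 76; ticks = ceil(76/0.8) = ceil(95.0000) = 95; reading at tick 95 = 24 + 0.8*95 = 100.0000
Minimum tick count = 46; winners = [0]; smallest index = 0

Answer: 0 46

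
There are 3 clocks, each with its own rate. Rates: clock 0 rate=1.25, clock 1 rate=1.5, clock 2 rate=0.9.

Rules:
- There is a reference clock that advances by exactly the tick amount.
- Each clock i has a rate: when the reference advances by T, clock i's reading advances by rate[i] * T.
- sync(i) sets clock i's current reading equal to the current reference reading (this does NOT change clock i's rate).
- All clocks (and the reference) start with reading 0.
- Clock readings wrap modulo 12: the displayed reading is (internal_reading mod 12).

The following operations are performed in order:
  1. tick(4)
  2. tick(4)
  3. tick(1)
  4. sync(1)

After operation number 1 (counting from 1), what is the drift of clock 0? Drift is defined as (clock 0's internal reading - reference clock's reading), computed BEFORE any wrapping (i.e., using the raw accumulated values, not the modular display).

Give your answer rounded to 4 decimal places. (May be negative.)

After op 1 tick(4): ref=4.0000 raw=[5.0000 6.0000 3.6000]
Drift of clock 0 after op 1: 5.0000 - 4.0000 = 1.0000

Answer: 1.0000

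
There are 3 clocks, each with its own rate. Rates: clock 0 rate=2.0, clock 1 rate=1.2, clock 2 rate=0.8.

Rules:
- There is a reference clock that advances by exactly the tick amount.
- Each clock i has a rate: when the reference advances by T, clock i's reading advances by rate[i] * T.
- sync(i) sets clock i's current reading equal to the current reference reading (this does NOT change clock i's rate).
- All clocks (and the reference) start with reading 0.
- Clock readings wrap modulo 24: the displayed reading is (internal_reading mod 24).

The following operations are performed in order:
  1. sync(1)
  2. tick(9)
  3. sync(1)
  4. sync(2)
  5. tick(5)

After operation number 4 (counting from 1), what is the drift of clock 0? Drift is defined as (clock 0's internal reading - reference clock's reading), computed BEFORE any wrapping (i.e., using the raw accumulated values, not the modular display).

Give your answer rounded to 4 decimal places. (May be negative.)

Answer: 9.0000

Derivation:
After op 1 sync(1): ref=0.0000 raw=[0.0000 0.0000 0.0000]
After op 2 tick(9): ref=9.0000 raw=[18.0000 10.8000 7.2000]
After op 3 sync(1): ref=9.0000 raw=[18.0000 9.0000 7.2000]
After op 4 sync(2): ref=9.0000 raw=[18.0000 9.0000 9.0000]
Drift of clock 0 after op 4: 18.0000 - 9.0000 = 9.0000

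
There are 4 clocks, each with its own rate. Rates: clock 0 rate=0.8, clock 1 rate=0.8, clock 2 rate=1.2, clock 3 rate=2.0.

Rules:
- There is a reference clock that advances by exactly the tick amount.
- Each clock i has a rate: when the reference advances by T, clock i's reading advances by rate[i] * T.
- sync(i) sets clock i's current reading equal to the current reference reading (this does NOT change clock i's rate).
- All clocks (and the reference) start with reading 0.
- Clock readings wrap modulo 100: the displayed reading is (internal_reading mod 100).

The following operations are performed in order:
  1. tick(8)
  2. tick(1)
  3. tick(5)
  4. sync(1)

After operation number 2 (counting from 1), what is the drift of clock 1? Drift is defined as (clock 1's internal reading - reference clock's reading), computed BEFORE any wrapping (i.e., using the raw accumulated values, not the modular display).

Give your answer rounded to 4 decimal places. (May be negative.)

After op 1 tick(8): ref=8.0000 raw=[6.4000 6.4000 9.6000 16.0000]
After op 2 tick(1): ref=9.0000 raw=[7.2000 7.2000 10.8000 18.0000]
Drift of clock 1 after op 2: 7.2000 - 9.0000 = -1.8000

Answer: -1.8000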